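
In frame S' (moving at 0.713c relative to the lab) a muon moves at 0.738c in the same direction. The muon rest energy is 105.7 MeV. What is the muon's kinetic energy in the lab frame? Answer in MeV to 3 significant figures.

u_lab = (0.738 + 0.713)/(1 + 0.738×0.713) = 0.950731
γ = 1/√(1 − 0.950731²) = 3.2256
K = (γ − 1)m₀c² = (3.2256 − 1) × 105.7 = 2.2256 × 105.7 = 235 MeV

K ≈ 235 MeV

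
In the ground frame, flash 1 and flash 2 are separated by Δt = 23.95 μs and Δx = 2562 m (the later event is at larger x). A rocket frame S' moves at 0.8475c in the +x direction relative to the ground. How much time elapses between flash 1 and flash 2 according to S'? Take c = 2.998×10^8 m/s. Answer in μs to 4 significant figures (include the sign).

Δt' ≈ 31.48 μs

γ = 1/√(1 − 0.8475²) = 1.88397
Δt' = γ(Δt − vΔx/c²) = 1.88397 × (23.95 μs − 0.8475×2562 m / (2.998×10^8 m/s))
= 1.88397 × (16.7075 μs) = 31.48 μs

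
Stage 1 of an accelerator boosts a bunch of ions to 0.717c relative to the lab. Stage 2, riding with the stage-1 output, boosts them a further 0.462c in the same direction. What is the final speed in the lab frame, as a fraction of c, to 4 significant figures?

Compose boost 2: (0.462 + 0.717)/(1 + 0.462×0.717) = 1.179/1.33125 = 0.8856

u ≈ 0.8856c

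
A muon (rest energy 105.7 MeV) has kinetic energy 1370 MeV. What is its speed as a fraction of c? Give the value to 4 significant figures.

γ = 1 + K/(m₀c²) = 1 + 1370/105.7 = 13.9612
β = √(1 − 1/γ²) = 0.9974

β ≈ 0.9974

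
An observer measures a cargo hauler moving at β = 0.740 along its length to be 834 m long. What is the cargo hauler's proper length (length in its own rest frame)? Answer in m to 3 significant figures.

γ = 1/√(1 − 0.740²) = 1.4868
L₀ = γL = 1.4868 × 834 = 1240 m

L₀ ≈ 1240 m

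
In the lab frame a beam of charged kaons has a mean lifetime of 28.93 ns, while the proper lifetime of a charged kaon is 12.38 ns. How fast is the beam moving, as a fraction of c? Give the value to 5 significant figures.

β ≈ 0.90381

γ = Δt/τ₀ = 28.93/12.38 = 2.336834
β = √(1 − 1/γ²) = √(1 − 1/2.336834²) = 0.90381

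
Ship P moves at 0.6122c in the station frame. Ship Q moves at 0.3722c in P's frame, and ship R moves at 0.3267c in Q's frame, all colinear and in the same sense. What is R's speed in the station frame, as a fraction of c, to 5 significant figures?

Compose boost 2: (0.3722 + 0.6122)/(1 + 0.3722×0.6122) = 0.98440/1.227861 = 0.8017195
Compose boost 3: (0.3267 + 0.8017195)/(1 + 0.3267×0.8017195) = 1.128420/1.261922 = 0.89421

u ≈ 0.89421c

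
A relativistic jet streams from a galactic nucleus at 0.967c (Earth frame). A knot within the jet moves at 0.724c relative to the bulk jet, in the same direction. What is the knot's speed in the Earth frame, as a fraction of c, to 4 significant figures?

Relativistic velocity addition: u = (u' + v)/(1 + u'v/c²)
= (0.724 + 0.967)/(1 + 0.724×0.967) = 1.691/1.70011 = 0.9946

u ≈ 0.9946c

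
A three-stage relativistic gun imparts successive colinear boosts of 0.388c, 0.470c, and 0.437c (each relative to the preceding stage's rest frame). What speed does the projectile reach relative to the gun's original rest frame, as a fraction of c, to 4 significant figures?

Compose boost 2: (0.470 + 0.388)/(1 + 0.470×0.388) = 0.8580/1.18236 = 0.725667
Compose boost 3: (0.437 + 0.725667)/(1 + 0.437×0.725667) = 1.16267/1.31712 = 0.8827

u ≈ 0.8827c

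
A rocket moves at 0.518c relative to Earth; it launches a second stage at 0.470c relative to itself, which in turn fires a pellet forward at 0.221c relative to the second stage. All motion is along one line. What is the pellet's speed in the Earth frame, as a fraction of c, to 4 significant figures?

Compose boost 2: (0.470 + 0.518)/(1 + 0.470×0.518) = 0.9880/1.24346 = 0.794557
Compose boost 3: (0.221 + 0.794557)/(1 + 0.221×0.794557) = 1.01556/1.17560 = 0.8639

u ≈ 0.8639c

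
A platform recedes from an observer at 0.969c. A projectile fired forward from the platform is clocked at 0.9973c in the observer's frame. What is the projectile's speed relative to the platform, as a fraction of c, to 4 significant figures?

u' ≈ 0.8419c

Inverse velocity addition: u' = (u − v)/(1 − uv/c²)
= (0.9973 − 0.969)/(1 − 0.9973×0.969) = 0.02830/0.0336163 = 0.8419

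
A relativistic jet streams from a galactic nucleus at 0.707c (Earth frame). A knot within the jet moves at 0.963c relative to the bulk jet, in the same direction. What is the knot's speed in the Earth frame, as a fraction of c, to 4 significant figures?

u ≈ 0.9936c

Relativistic velocity addition: u = (u' + v)/(1 + u'v/c²)
= (0.963 + 0.707)/(1 + 0.963×0.707) = 1.670/1.68084 = 0.9936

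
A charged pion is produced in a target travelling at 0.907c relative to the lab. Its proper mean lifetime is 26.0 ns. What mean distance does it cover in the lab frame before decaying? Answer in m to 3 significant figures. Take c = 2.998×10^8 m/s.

d ≈ 16.8 m

γ = 1/√(1 − 0.907²) = 2.3746
Dilated lifetime: Δt = γτ₀ = 2.3746 × 26.0 ns = 61.739 ns
d = vΔt = 0.907c × 61.739 ns = 2.7192×10^8 m/s × 6.1739×10^-8 s = 16.8 m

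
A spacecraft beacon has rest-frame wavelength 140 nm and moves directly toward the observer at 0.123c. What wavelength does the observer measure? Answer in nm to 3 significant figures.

λ_obs ≈ 124 nm

Relativistic Doppler: λ_obs = λ_src √((1−β)/(1+β))
= 140 × √(0.87700/1.1230) = 140 × 0.88371 = 124 nm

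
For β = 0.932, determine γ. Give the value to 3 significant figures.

γ ≈ 2.76

γ = 1/√(1 − β²) = 1/√(1 − 0.932²) = 1/√(0.13138) = 2.76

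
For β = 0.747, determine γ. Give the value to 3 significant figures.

γ ≈ 1.50

γ = 1/√(1 − β²) = 1/√(1 − 0.747²) = 1/√(0.44199) = 1.50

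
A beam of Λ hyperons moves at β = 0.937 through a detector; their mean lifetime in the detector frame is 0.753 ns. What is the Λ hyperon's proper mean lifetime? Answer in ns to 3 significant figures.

γ = 1/√(1 − 0.937²) = 2.8626
Proper time: τ₀ = Δt/γ = 0.753/2.8626 = 0.263 ns

τ₀ ≈ 0.263 ns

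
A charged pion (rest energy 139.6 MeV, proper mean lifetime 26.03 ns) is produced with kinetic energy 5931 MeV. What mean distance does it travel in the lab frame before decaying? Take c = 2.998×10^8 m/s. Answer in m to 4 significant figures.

d ≈ 339.3 m

γ = 1 + K/(m₀c²) = 1 + 5931/139.6 = 43.4857
β = √(1 − 1/γ²) = 0.999736
Dilated lifetime: γτ₀ = 43.4857 × 26.03 ns = 1131.93 ns
d = βc·γτ₀ = 0.999736 × (2.998×10^8 m/s) × 1.13193×10^-6 s = 339.3 m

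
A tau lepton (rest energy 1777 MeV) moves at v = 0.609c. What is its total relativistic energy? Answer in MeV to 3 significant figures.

E ≈ 2240 MeV

γ = 1/√(1 − 0.609²) = 1.2608
E = γm₀c² = 1.2608 × 1777 MeV = 2240 MeV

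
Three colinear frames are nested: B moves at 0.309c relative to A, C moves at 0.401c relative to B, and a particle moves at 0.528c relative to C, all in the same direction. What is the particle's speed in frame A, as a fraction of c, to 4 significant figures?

Compose boost 2: (0.401 + 0.309)/(1 + 0.401×0.309) = 0.7100/1.12391 = 0.631724
Compose boost 3: (0.528 + 0.631724)/(1 + 0.528×0.631724) = 1.15972/1.33355 = 0.8697

u ≈ 0.8697c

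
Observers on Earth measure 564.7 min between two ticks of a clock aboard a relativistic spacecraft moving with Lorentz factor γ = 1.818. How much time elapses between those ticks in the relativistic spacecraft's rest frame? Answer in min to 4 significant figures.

τ₀ ≈ 310.6 min

γ = 1.818 (given)
Proper time: τ₀ = Δt/γ = 564.7/1.818 = 310.6 min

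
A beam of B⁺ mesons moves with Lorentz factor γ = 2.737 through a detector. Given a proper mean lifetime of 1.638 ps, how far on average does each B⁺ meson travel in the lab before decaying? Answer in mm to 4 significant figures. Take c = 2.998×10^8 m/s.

β = √(1 − 1/γ²) = √(1 − 1/2.737²) = 0.930865
Dilated lifetime: Δt = γτ₀ = 2.737 × 1.638 ps = 4.48321 ps
d = vΔt = 0.930865c × 4.48321 ps = 2.79073×10^8 m/s × 4.48321×10^-12 s = 1.251 mm

d ≈ 1.251 mm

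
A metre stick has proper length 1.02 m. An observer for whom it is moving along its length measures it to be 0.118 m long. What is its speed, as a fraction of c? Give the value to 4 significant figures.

γ = L₀/L = 1.02/0.118 = 8.64407
β = √(1 − 1/γ²) = 0.9933

β ≈ 0.9933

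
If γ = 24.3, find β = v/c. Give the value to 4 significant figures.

β = √(1 − 1/γ²) = √(1 − 1/24.3²) = √(0.998306) = 0.9992

β ≈ 0.9992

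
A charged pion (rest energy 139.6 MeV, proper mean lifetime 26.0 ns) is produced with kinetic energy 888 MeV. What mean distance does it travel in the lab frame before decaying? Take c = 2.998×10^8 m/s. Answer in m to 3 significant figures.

γ = 1 + K/(m₀c²) = 1 + 888/139.6 = 7.3610
β = √(1 − 1/γ²) = 0.99073
Dilated lifetime: γτ₀ = 7.3610 × 26.0 ns = 191.39 ns
d = βc·γτ₀ = 0.99073 × (2.998×10^8 m/s) × 1.9139×10^-7 s = 56.8 m

d ≈ 56.8 m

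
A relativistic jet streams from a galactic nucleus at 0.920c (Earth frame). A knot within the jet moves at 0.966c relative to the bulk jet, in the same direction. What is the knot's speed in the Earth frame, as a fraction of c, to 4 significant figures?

Relativistic velocity addition: u = (u' + v)/(1 + u'v/c²)
= (0.966 + 0.920)/(1 + 0.966×0.920) = 1.886/1.88872 = 0.9986

u ≈ 0.9986c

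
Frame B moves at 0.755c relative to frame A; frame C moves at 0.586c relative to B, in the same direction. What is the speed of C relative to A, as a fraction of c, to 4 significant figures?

u ≈ 0.9297c

Compose boost 2: (0.586 + 0.755)/(1 + 0.586×0.755) = 1.341/1.44243 = 0.9297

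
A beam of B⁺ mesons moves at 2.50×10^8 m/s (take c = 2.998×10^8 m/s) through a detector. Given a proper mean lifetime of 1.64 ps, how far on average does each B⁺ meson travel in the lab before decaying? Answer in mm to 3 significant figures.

β = v/c = 2.50×10^8 / 2.998×10^8 = 0.83389
γ = 1/√(1 − 0.83389²) = 1.8118
Dilated lifetime: Δt = γτ₀ = 1.8118 × 1.64 ps = 2.9714 ps
d = vΔt = 0.83389c × 2.9714 ps = 2.5000×10^8 m/s × 2.9714×10^-12 s = 0.743 mm

d ≈ 0.743 mm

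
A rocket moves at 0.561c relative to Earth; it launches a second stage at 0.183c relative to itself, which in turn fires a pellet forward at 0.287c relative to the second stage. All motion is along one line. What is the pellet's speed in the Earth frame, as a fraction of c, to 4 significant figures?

u ≈ 0.8057c

Compose boost 2: (0.183 + 0.561)/(1 + 0.183×0.561) = 0.7440/1.10266 = 0.674730
Compose boost 3: (0.287 + 0.674730)/(1 + 0.287×0.674730) = 0.961730/1.19365 = 0.8057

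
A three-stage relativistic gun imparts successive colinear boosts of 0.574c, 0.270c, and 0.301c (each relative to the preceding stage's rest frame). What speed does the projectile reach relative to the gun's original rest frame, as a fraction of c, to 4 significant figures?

Compose boost 2: (0.270 + 0.574)/(1 + 0.270×0.574) = 0.8440/1.15498 = 0.730749
Compose boost 3: (0.301 + 0.730749)/(1 + 0.301×0.730749) = 1.03175/1.21996 = 0.8457

u ≈ 0.8457c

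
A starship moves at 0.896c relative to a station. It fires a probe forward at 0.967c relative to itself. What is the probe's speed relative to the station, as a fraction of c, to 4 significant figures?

Relativistic velocity addition: u = (u' + v)/(1 + u'v/c²)
= (0.967 + 0.896)/(1 + 0.967×0.896) = 1.863/1.86643 = 0.9982

u ≈ 0.9982c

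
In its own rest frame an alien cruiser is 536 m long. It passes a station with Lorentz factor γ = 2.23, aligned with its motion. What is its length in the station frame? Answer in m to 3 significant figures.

L ≈ 240 m

γ = 2.23 (given)
Length contraction: L = L₀/γ = 536/2.23 = 240 m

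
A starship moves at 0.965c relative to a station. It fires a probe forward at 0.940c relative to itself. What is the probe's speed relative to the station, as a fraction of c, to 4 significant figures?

Relativistic velocity addition: u = (u' + v)/(1 + u'v/c²)
= (0.940 + 0.965)/(1 + 0.940×0.965) = 1.905/1.90710 = 0.9989

u ≈ 0.9989c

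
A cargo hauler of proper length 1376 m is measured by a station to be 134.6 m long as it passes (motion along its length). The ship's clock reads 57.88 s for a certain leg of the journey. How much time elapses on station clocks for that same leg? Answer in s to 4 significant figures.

Δt ≈ 591.7 s

Length contraction ⇒ γ = L₀/L = 1376/134.6 = 10.2229
Time dilation: Δt = γτ₀ = 10.2229 × 57.88 s = 591.7 s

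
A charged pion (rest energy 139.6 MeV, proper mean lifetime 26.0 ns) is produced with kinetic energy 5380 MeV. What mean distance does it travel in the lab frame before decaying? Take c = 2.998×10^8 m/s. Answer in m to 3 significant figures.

γ = 1 + K/(m₀c²) = 1 + 5380/139.6 = 39.539
β = √(1 − 1/γ²) = 0.99968
Dilated lifetime: γτ₀ = 39.539 × 26.0 ns = 1028.0 ns
d = βc·γτ₀ = 0.99968 × (2.998×10^8 m/s) × 1.0280×10^-6 s = 308 m

d ≈ 308 m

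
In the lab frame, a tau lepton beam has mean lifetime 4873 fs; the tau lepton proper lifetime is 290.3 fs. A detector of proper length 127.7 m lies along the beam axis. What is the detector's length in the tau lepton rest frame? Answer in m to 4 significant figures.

L ≈ 7.607 m

Time dilation ⇒ γ = Δt/τ₀ = 4873/290.3 = 16.7861
Length contraction: L = L₀/γ = 127.7/16.7861 = 7.607 m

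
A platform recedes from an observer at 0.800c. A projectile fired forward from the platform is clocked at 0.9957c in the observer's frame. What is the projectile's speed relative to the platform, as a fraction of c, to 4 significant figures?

Inverse velocity addition: u' = (u − v)/(1 − uv/c²)
= (0.9957 − 0.800)/(1 − 0.9957×0.800) = 0.1957/0.203440 = 0.9620

u' ≈ 0.9620c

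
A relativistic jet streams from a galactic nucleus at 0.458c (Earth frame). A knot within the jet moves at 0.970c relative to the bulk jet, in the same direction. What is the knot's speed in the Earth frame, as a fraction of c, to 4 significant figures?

u ≈ 0.9887c

Relativistic velocity addition: u = (u' + v)/(1 + u'v/c²)
= (0.970 + 0.458)/(1 + 0.970×0.458) = 1.428/1.44426 = 0.9887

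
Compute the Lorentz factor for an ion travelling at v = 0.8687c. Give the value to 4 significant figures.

γ ≈ 2.019

γ = 1/√(1 − β²) = 1/√(1 − 0.8687²) = 1/√(0.245360) = 2.019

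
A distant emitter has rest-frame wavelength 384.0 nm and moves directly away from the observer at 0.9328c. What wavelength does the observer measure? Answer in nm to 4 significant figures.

λ_obs ≈ 2059 nm

Relativistic Doppler: λ_obs = λ_src √((1+β)/(1−β))
= 384.0 × √(1.93280/0.0672000) = 384.0 × 5.36301 = 2059 nm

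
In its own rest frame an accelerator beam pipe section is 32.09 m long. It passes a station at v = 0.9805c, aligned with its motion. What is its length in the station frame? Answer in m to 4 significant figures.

γ = 1/√(1 − 0.9805²) = 5.08856
Length contraction: L = L₀/γ = 32.09/5.08856 = 6.306 m

L ≈ 6.306 m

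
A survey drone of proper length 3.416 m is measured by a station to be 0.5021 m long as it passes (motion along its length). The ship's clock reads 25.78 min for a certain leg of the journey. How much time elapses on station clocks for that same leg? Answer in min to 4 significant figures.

Δt ≈ 175.4 min

Length contraction ⇒ γ = L₀/L = 3.416/0.5021 = 6.80343
Time dilation: Δt = γτ₀ = 6.80343 × 25.78 min = 175.4 min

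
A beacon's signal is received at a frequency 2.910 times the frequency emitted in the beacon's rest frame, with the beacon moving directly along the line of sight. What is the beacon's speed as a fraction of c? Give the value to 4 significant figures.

f_obs/f_src = √((1+β)/(1−β)) = 2.910  ⇒  (1+β)/(1−β) = 8.46810
β = |1 − D²|/(1 + D²) = |1 − 8.46810|/(1 + 8.46810) = 0.7888

β ≈ 0.7888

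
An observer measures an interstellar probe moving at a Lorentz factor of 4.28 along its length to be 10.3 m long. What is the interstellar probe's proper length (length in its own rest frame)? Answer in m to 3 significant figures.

L₀ ≈ 44.1 m

γ = 4.28 (given)
L₀ = γL = 4.28 × 10.3 = 44.1 m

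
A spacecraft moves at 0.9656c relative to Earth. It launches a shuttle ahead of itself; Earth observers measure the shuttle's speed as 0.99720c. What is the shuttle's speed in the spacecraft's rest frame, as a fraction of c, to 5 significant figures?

Inverse velocity addition: u' = (u − v)/(1 − uv/c²)
= (0.99720 − 0.9656)/(1 − 0.99720×0.9656) = 0.031600/0.03710368 = 0.85167

u' ≈ 0.85167c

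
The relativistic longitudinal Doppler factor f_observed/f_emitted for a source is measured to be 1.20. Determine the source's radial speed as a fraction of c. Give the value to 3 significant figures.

f_obs/f_src = √((1+β)/(1−β)) = 1.20  ⇒  (1+β)/(1−β) = 1.4400
β = |1 − D²|/(1 + D²) = |1 − 1.4400|/(1 + 1.4400) = 0.180

β ≈ 0.180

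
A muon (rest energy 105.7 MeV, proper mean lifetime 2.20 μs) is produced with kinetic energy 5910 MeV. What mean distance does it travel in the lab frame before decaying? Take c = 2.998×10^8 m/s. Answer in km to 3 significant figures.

d ≈ 37.5 km

γ = 1 + K/(m₀c²) = 1 + 5910/105.7 = 56.913
β = √(1 − 1/γ²) = 0.99985
Dilated lifetime: γτ₀ = 56.913 × 2.20 μs = 125.21 μs
d = βc·γτ₀ = 0.99985 × (2.998×10^8 m/s) × 0.00012521 s = 37.5 km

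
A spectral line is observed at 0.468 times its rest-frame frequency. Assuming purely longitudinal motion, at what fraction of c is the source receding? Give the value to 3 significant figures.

β ≈ 0.641

f_obs/f_src = √((1−β)/(1+β)) = 0.468  ⇒  (1−β)/(1+β) = 0.21902
β = |1 − D²|/(1 + D²) = |1 − 0.21902|/(1 + 0.21902) = 0.641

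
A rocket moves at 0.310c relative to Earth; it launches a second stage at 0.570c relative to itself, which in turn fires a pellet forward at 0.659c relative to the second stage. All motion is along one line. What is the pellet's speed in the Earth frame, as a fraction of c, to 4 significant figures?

Compose boost 2: (0.570 + 0.310)/(1 + 0.570×0.310) = 0.8800/1.17670 = 0.747854
Compose boost 3: (0.659 + 0.747854)/(1 + 0.659×0.747854) = 1.40685/1.49284 = 0.9424

u ≈ 0.9424c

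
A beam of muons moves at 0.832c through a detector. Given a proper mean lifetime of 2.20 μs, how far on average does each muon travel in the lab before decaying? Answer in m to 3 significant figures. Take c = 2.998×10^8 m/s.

γ = 1/√(1 − 0.832²) = 1.8025
Dilated lifetime: Δt = γτ₀ = 1.8025 × 2.20 μs = 3.9656 μs
d = vΔt = 0.832c × 3.9656 μs = 2.4943×10^8 m/s × 3.9656×10^-6 s = 989 m

d ≈ 989 m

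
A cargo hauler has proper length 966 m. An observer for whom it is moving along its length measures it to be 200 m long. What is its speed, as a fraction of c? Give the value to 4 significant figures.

β ≈ 0.9783

γ = L₀/L = 966/200 = 4.83000
β = √(1 − 1/γ²) = 0.9783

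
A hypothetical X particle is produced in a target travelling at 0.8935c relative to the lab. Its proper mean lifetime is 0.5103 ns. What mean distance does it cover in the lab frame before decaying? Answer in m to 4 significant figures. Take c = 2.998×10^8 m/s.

d ≈ 0.3044 m

γ = 1/√(1 − 0.8935²) = 2.22686
Dilated lifetime: Δt = γτ₀ = 2.22686 × 0.5103 ns = 1.13637 ns
d = vΔt = 0.8935c × 1.13637 ns = 2.67871×10^8 m/s × 1.13637×10^-9 s = 0.3044 m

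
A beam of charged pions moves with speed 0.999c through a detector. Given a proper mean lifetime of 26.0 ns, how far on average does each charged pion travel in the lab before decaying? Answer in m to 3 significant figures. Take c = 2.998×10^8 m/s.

γ = 1/√(1 − 0.999²) = 22.366
Dilated lifetime: Δt = γτ₀ = 22.366 × 26.0 ns = 581.52 ns
d = vΔt = 0.999c × 581.52 ns = 2.9950×10^8 m/s × 5.8152×10^-7 s = 174 m

d ≈ 174 m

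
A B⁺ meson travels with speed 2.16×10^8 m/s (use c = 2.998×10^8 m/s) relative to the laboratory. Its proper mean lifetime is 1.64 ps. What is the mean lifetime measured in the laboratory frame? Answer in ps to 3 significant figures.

Δt ≈ 2.36 ps

β = v/c = 2.16×10^8 / 2.998×10^8 = 0.72048
γ = 1/√(1 − 0.72048²) = 1.4420
Time dilation: Δt = γτ₀ = 1.4420 × 1.64 ps = 2.36 ps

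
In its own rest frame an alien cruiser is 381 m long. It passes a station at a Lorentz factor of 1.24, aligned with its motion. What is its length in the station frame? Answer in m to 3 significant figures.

L ≈ 307 m

γ = 1.24 (given)
Length contraction: L = L₀/γ = 381/1.24 = 307 m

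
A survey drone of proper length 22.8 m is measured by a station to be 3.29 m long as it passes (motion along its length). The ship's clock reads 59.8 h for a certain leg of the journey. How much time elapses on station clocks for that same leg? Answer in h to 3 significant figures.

Length contraction ⇒ γ = L₀/L = 22.8/3.29 = 6.9301
Time dilation: Δt = γτ₀ = 6.9301 × 59.8 h = 414 h

Δt ≈ 414 h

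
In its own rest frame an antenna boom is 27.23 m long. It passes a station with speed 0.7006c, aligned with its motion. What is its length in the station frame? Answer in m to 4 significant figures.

γ = 1/√(1 − 0.7006²) = 1.40144
Length contraction: L = L₀/γ = 27.23/1.40144 = 19.43 m

L ≈ 19.43 m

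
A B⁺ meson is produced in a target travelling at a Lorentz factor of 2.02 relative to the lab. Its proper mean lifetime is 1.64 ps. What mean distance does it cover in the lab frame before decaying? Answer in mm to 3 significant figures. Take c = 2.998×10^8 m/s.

d ≈ 0.863 mm

β = √(1 − 1/γ²) = √(1 − 1/2.02²) = 0.86886
Dilated lifetime: Δt = γτ₀ = 2.02 × 1.64 ps = 3.3128 ps
d = vΔt = 0.86886c × 3.3128 ps = 2.6049×10^8 m/s × 3.3128×10^-12 s = 0.863 mm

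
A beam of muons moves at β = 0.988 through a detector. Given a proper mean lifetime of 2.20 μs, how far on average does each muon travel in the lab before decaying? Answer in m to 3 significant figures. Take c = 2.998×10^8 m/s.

γ = 1/√(1 − 0.988²) = 6.4744
Dilated lifetime: Δt = γτ₀ = 6.4744 × 2.20 μs = 14.244 μs
d = vΔt = 0.988c × 14.244 μs = 2.9620×10^8 m/s × 1.4244×10^-5 s = 4220 m

d ≈ 4220 m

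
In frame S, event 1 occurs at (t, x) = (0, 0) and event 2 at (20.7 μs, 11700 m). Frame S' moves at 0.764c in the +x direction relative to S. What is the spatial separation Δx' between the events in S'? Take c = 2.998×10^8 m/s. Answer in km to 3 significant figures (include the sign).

γ = 1/√(1 − 0.764²) = 1.5499
Δx' = γ(Δx − vΔt) = 1.5499 × (11700 m − 0.764×(2.998×10^8 m/s)×20.7×10^-6 s)
= 1.5499 × (6958.7 m) = 10.8 km

Δx' ≈ 10.8 km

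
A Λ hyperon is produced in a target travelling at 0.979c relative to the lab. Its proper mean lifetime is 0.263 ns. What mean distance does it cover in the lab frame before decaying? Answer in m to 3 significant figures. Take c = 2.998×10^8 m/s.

d ≈ 0.379 m

γ = 1/√(1 − 0.979²) = 4.9053
Dilated lifetime: Δt = γτ₀ = 4.9053 × 0.263 ns = 1.2901 ns
d = vΔt = 0.979c × 1.2901 ns = 2.9350×10^8 m/s × 1.2901×10^-9 s = 0.379 m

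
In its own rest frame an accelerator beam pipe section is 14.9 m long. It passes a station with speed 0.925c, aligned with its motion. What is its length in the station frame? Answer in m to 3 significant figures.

L ≈ 5.66 m

γ = 1/√(1 − 0.925²) = 2.6318
Length contraction: L = L₀/γ = 14.9/2.6318 = 5.66 m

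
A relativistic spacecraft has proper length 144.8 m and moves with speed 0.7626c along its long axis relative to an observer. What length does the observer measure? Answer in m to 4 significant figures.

L ≈ 93.67 m

γ = 1/√(1 − 0.7626²) = 1.54590
Length contraction: L = L₀/γ = 144.8/1.54590 = 93.67 m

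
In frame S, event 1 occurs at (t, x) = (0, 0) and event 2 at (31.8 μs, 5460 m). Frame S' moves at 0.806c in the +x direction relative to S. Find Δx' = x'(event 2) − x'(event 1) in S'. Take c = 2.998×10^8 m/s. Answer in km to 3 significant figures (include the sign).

Δx' ≈ -3.76 km

γ = 1/√(1 − 0.806²) = 1.6894
Δx' = γ(Δx − vΔt) = 1.6894 × (5460 m − 0.806×(2.998×10^8 m/s)×31.8×10^-6 s)
= 1.6894 × (-2224.1 m) = -3.76 km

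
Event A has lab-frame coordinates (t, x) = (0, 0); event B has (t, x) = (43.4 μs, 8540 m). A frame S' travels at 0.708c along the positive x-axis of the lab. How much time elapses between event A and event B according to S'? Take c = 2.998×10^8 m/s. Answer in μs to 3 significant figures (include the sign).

γ = 1/√(1 − 0.708²) = 1.4160
Δt' = γ(Δt − vΔx/c²) = 1.4160 × (43.4 μs − 0.708×8540 m / (2.998×10^8 m/s))
= 1.4160 × (23.232 μs) = 32.9 μs

Δt' ≈ 32.9 μs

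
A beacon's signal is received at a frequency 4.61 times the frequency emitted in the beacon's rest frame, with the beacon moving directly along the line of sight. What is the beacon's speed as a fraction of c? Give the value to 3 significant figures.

β ≈ 0.910

f_obs/f_src = √((1+β)/(1−β)) = 4.61  ⇒  (1+β)/(1−β) = 21.252
β = |1 − D²|/(1 + D²) = |1 − 21.252|/(1 + 21.252) = 0.910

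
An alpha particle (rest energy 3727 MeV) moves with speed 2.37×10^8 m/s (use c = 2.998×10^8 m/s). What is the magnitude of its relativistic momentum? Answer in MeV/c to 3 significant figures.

β = v/c = 2.37×10^8 / 2.998×10^8 = 0.79053
γ = 1/√(1 − 0.79053²) = 1.6328
p = γβm₀c = 1.6328 × 0.79053 × 3727 MeV/c = 4810 MeV/c

p ≈ 4810 MeV/c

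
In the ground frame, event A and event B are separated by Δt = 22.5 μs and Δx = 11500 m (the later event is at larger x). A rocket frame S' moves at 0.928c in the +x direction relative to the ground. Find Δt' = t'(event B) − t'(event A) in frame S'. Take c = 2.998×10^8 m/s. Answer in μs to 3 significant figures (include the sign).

γ = 1/√(1 − 0.928²) = 2.6840
Δt' = γ(Δt − vΔx/c²) = 2.6840 × (22.5 μs − 0.928×11500 m / (2.998×10^8 m/s))
= 2.6840 × (-13.097 μs) = -35.2 μs

Δt' ≈ -35.2 μs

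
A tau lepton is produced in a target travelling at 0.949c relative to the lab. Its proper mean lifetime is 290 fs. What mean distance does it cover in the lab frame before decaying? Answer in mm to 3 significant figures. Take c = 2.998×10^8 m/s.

γ = 1/√(1 − 0.949²) = 3.1718
Dilated lifetime: Δt = γτ₀ = 3.1718 × 290 fs = 919.83 fs
d = vΔt = 0.949c × 919.83 fs = 2.8451×10^8 m/s × 9.1983×10^-13 s = 0.262 mm

d ≈ 0.262 mm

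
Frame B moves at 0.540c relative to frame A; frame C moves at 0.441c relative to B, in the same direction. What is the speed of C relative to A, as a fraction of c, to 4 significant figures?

Compose boost 2: (0.441 + 0.540)/(1 + 0.441×0.540) = 0.9810/1.23814 = 0.7923

u ≈ 0.7923c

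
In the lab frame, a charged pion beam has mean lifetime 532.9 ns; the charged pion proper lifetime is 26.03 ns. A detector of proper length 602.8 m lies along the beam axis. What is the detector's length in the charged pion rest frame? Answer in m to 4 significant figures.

L ≈ 29.44 m

Time dilation ⇒ γ = Δt/τ₀ = 532.9/26.03 = 20.4725
Length contraction: L = L₀/γ = 602.8/20.4725 = 29.44 m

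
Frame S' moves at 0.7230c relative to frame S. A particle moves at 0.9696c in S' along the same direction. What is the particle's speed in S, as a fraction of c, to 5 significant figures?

Relativistic velocity addition: u = (u' + v)/(1 + u'v/c²)
= (0.9696 + 0.7230)/(1 + 0.9696×0.7230) = 1.6926/1.701021 = 0.99505

u ≈ 0.99505c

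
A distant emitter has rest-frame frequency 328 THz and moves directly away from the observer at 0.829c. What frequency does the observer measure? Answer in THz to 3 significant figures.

f_obs ≈ 100 THz

Relativistic Doppler: f_obs = f_src √((1−β)/(1+β))
= 328 × √(0.17100/1.8290) = 328 × 0.30577 = 100 THz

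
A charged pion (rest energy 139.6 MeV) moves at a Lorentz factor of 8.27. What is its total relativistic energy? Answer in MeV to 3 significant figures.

E ≈ 1150 MeV

γ = 8.27 (given)
E = γm₀c² = 8.27 × 139.6 MeV = 1150 MeV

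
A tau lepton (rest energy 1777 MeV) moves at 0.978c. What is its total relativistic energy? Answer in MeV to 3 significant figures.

γ = 1/√(1 − 0.978²) = 4.7938
E = γm₀c² = 4.7938 × 1777 MeV = 8520 MeV

E ≈ 8520 MeV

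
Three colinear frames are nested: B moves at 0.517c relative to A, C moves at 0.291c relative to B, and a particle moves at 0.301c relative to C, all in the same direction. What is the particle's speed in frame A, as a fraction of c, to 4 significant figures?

Compose boost 2: (0.291 + 0.517)/(1 + 0.291×0.517) = 0.8080/1.15045 = 0.702336
Compose boost 3: (0.301 + 0.702336)/(1 + 0.301×0.702336) = 1.00334/1.21140 = 0.8282

u ≈ 0.8282c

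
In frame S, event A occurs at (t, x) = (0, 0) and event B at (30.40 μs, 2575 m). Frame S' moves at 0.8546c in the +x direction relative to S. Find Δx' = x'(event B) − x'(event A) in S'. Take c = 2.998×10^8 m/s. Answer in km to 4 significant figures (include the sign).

γ = 1/√(1 − 0.8546²) = 1.92572
Δx' = γ(Δx − vΔt) = 1.92572 × (2575 m − 0.8546×(2.998×10^8 m/s)×30.40×10^-6 s)
= 1.92572 × (-5213.76 m) = -10.04 km

Δx' ≈ -10.04 km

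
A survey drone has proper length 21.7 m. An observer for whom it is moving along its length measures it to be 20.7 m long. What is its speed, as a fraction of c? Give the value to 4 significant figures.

γ = L₀/L = 21.7/20.7 = 1.04831
β = √(1 − 1/γ²) = 0.3001

β ≈ 0.3001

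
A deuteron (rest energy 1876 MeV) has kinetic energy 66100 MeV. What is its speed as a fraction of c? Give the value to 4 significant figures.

β ≈ 0.9996

γ = 1 + K/(m₀c²) = 1 + 66100/1876 = 36.2345
β = √(1 − 1/γ²) = 0.9996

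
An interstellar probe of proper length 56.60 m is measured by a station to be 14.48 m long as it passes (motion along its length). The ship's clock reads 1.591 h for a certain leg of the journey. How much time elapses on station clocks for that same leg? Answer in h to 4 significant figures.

Δt ≈ 6.219 h

Length contraction ⇒ γ = L₀/L = 56.60/14.48 = 3.90884
Time dilation: Δt = γτ₀ = 3.90884 × 1.591 h = 6.219 h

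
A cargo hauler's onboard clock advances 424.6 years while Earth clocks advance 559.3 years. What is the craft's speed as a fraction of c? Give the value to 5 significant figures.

γ = Δt/τ₀ = 559.3/424.6 = 1.317240
β = √(1 − 1/γ²) = √(1 − 1/1.317240²) = 0.65090

β ≈ 0.65090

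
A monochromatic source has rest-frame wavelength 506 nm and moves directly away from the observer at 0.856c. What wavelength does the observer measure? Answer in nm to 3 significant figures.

λ_obs ≈ 1820 nm

Relativistic Doppler: λ_obs = λ_src √((1+β)/(1−β))
= 506 × √(1.8560/0.14400) = 506 × 3.5901 = 1820 nm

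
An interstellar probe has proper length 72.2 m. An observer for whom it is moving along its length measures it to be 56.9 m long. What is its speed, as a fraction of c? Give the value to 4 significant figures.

β ≈ 0.6156

γ = L₀/L = 72.2/56.9 = 1.26889
β = √(1 − 1/γ²) = 0.6156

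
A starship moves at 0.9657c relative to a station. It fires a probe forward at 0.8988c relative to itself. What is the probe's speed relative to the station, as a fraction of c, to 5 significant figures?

u ≈ 0.99814c

Relativistic velocity addition: u = (u' + v)/(1 + u'v/c²)
= (0.8988 + 0.9657)/(1 + 0.8988×0.9657) = 1.8645/1.867971 = 0.99814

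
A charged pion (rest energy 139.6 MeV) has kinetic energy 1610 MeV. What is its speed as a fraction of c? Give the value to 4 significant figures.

β ≈ 0.9968

γ = 1 + K/(m₀c²) = 1 + 1610/139.6 = 12.5330
β = √(1 − 1/γ²) = 0.9968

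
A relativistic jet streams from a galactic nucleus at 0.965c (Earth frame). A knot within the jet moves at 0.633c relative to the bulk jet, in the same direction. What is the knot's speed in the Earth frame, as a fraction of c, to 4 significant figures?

Relativistic velocity addition: u = (u' + v)/(1 + u'v/c²)
= (0.633 + 0.965)/(1 + 0.633×0.965) = 1.598/1.61084 = 0.9920

u ≈ 0.9920c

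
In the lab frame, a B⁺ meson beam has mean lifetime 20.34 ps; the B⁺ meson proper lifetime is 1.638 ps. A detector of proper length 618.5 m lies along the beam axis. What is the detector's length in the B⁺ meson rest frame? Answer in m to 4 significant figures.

Time dilation ⇒ γ = Δt/τ₀ = 20.34/1.638 = 12.4176
Length contraction: L = L₀/γ = 618.5/12.4176 = 49.81 m

L ≈ 49.81 m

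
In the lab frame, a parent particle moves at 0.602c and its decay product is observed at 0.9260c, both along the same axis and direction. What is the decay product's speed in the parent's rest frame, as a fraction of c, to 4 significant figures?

u' ≈ 0.7321c

Inverse velocity addition: u' = (u − v)/(1 − uv/c²)
= (0.9260 − 0.602)/(1 − 0.9260×0.602) = 0.3240/0.442548 = 0.7321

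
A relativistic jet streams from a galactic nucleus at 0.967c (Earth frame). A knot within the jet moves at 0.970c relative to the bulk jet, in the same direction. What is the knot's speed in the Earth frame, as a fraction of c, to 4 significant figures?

u ≈ 0.9995c

Relativistic velocity addition: u = (u' + v)/(1 + u'v/c²)
= (0.970 + 0.967)/(1 + 0.970×0.967) = 1.937/1.93799 = 0.9995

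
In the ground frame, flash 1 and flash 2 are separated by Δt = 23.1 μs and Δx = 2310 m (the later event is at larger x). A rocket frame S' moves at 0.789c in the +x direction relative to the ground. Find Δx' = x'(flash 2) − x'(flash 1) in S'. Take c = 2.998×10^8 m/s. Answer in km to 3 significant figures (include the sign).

γ = 1/√(1 − 0.789²) = 1.6276
Δx' = γ(Δx − vΔt) = 1.6276 × (2310 m − 0.789×(2.998×10^8 m/s)×23.1×10^-6 s)
= 1.6276 × (-3154.1 m) = -5.13 km

Δx' ≈ -5.13 km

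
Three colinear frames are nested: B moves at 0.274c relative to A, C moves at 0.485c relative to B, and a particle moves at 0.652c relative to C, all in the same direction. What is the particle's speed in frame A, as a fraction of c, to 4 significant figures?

Compose boost 2: (0.485 + 0.274)/(1 + 0.485×0.274) = 0.7590/1.13289 = 0.669968
Compose boost 3: (0.652 + 0.669968)/(1 + 0.652×0.669968) = 1.32197/1.43682 = 0.9201

u ≈ 0.9201c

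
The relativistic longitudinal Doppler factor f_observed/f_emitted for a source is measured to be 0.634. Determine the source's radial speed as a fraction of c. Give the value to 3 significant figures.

f_obs/f_src = √((1−β)/(1+β)) = 0.634  ⇒  (1−β)/(1+β) = 0.40196
β = |1 − D²|/(1 + D²) = |1 − 0.40196|/(1 + 0.40196) = 0.427

β ≈ 0.427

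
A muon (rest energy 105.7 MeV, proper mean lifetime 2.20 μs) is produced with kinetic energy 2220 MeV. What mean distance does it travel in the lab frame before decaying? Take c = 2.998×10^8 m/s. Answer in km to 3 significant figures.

d ≈ 14.5 km

γ = 1 + K/(m₀c²) = 1 + 2220/105.7 = 22.003
β = √(1 − 1/γ²) = 0.99897
Dilated lifetime: γτ₀ = 22.003 × 2.20 μs = 48.406 μs
d = βc·γτ₀ = 0.99897 × (2.998×10^8 m/s) × 4.8406×10^-5 s = 14.5 km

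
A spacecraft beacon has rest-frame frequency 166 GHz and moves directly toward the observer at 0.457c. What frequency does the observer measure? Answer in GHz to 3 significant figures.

Relativistic Doppler: f_obs = f_src √((1+β)/(1−β))
= 166 × √(1.4570/0.54300) = 166 × 1.6381 = 272 GHz

f_obs ≈ 272 GHz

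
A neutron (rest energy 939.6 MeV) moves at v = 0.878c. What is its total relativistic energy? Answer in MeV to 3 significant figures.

E ≈ 1960 MeV

γ = 1/√(1 − 0.878²) = 2.0892
E = γm₀c² = 2.0892 × 939.6 MeV = 1960 MeV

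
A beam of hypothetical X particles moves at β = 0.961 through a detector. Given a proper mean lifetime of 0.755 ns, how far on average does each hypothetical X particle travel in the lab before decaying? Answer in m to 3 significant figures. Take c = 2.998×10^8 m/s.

γ = 1/√(1 − 0.961²) = 3.6160
Dilated lifetime: Δt = γτ₀ = 3.6160 × 0.755 ns = 2.7301 ns
d = vΔt = 0.961c × 2.7301 ns = 2.8811×10^8 m/s × 2.7301×10^-9 s = 0.787 m

d ≈ 0.787 m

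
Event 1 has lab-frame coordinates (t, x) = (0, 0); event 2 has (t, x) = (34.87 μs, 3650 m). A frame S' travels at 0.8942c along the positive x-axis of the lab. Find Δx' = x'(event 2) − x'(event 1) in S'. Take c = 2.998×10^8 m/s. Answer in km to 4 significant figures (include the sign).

Δx' ≈ -12.73 km

γ = 1/√(1 − 0.8942²) = 2.23380
Δx' = γ(Δx − vΔt) = 2.23380 × (3650 m − 0.8942×(2.998×10^8 m/s)×34.87×10^-6 s)
= 2.23380 × (-5697.99 m) = -12.73 km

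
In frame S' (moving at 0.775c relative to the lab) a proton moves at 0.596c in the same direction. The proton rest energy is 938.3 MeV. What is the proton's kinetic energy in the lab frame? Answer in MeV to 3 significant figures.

u_lab = (0.596 + 0.775)/(1 + 0.596×0.775) = 0.937821
γ = 1/√(1 − 0.937821²) = 2.8808
K = (γ − 1)m₀c² = (2.8808 − 1) × 938.3 = 1.8808 × 938.3 = 1760 MeV

K ≈ 1760 MeV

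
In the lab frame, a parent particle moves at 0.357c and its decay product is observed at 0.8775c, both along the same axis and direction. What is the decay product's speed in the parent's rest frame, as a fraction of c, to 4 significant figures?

Inverse velocity addition: u' = (u − v)/(1 − uv/c²)
= (0.8775 − 0.357)/(1 − 0.8775×0.357) = 0.5205/0.686732 = 0.7579

u' ≈ 0.7579c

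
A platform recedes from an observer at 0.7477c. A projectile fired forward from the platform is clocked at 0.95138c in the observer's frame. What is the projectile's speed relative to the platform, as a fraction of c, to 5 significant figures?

Inverse velocity addition: u' = (u − v)/(1 − uv/c²)
= (0.95138 − 0.7477)/(1 − 0.95138×0.7477) = 0.20368/0.2886532 = 0.70562

u' ≈ 0.70562c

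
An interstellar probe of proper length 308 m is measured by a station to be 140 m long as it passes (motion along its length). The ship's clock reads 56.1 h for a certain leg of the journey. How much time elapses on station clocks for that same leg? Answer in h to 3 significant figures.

Length contraction ⇒ γ = L₀/L = 308/140 = 2.2000
Time dilation: Δt = γτ₀ = 2.2000 × 56.1 h = 123 h

Δt ≈ 123 h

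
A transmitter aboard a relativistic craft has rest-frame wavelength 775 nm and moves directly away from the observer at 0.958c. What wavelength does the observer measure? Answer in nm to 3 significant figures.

Relativistic Doppler: λ_obs = λ_src √((1+β)/(1−β))
= 775 × √(1.9580/0.042000) = 775 × 6.8278 = 5290 nm

λ_obs ≈ 5290 nm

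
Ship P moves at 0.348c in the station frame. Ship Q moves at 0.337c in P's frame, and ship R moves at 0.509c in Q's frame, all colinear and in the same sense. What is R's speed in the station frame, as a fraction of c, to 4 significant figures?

Compose boost 2: (0.337 + 0.348)/(1 + 0.337×0.348) = 0.6850/1.11728 = 0.613098
Compose boost 3: (0.509 + 0.613098)/(1 + 0.509×0.613098) = 1.12210/1.31207 = 0.8552

u ≈ 0.8552c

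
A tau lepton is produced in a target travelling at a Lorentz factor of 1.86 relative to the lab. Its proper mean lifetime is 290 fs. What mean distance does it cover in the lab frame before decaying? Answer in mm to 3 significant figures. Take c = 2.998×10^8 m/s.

β = √(1 − 1/γ²) = √(1 − 1/1.86²) = 0.84318
Dilated lifetime: Δt = γτ₀ = 1.86 × 290 fs = 539.40 fs
d = vΔt = 0.84318c × 539.40 fs = 2.5278×10^8 m/s × 5.3940×10^-13 s = 0.136 mm

d ≈ 0.136 mm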